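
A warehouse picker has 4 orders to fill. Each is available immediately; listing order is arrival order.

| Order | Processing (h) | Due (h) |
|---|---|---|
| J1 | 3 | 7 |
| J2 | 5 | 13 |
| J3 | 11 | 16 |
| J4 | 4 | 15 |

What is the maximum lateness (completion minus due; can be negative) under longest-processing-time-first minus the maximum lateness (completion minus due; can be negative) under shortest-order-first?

9

LPT (decreasing processing time): J3 J2 J4 J1.
J3: 0→11, due 16, lateness -5
J2: 11→16, due 13, lateness 3
J4: 16→20, due 15, lateness 5
J1: 20→23, due 7, lateness 16
Maximum = 16.
SPT (increasing processing time): J1 J4 J2 J3.
J1: 0→3, due 7, lateness -4
J4: 3→7, due 15, lateness -8
J2: 7→12, due 13, lateness -1
J3: 12→23, due 16, lateness 7
Maximum = 7.
Difference = 16 − 7 = 9.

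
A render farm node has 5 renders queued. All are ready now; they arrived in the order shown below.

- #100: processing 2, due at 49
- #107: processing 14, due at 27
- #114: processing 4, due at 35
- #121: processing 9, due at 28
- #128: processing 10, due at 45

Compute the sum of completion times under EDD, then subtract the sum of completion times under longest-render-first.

-7

EDD (increasing due date): #107 #121 #114 #128 #100.
#107: 0→14
#121: 14→23
#114: 23→27
#128: 27→37
#100: 37→39
Sum = 14+23+27+37+39 = 140.
LPT (decreasing processing time): #107 #128 #121 #114 #100.
#107: 0→14
#128: 14→24
#121: 24→33
#114: 33→37
#100: 37→39
Sum = 14+24+33+37+39 = 147.
Difference = 140 − 147 = -7.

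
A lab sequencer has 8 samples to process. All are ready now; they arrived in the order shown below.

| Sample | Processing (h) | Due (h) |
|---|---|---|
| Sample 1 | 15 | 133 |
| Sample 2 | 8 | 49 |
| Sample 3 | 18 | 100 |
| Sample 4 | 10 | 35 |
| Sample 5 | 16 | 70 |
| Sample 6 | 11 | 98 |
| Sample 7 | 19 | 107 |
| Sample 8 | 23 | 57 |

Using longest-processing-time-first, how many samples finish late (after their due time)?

LPT (decreasing processing time): Sample 8 Sample 7 Sample 3 Sample 5 Sample 1 Sample 6 Sample 4 Sample 2.
Sample 8: 0→23, due 57, tardiness 0
Sample 7: 23→42, due 107, tardiness 0
Sample 3: 42→60, due 100, tardiness 0
Sample 5: 60→76, due 70, tardiness 6
Sample 1: 76→91, due 133, tardiness 0
Sample 6: 91→102, due 98, tardiness 4
Sample 4: 102→112, due 35, tardiness 77
Sample 2: 112→120, due 49, tardiness 71
Late samples: 4.

4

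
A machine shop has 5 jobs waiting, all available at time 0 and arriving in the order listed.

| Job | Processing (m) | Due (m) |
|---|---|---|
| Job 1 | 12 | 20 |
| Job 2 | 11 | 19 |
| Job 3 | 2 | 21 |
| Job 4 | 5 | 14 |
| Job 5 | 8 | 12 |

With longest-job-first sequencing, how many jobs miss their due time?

4

LPT (decreasing processing time): Job 1 Job 2 Job 5 Job 4 Job 3.
Job 1: 0→12, due 20, tardiness 0
Job 2: 12→23, due 19, tardiness 4
Job 5: 23→31, due 12, tardiness 19
Job 4: 31→36, due 14, tardiness 22
Job 3: 36→38, due 21, tardiness 17
Late jobs: 4.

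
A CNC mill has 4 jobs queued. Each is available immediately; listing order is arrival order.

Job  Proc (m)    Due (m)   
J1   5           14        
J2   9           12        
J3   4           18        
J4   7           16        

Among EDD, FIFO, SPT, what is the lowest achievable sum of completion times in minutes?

EDD (increasing due date): J2 J1 J4 J3.
J2: 0→9
J1: 9→14
J4: 14→21
J3: 21→25
Sum = 9+14+21+25 = 69.
FIFO (arrival order): J1 J2 J3 J4.
J1: 0→5
J2: 5→14
J3: 14→18
J4: 18→25
Sum = 5+14+18+25 = 62.
SPT (increasing processing time): J3 J1 J4 J2.
J3: 0→4
J1: 4→9
J4: 9→16
J2: 16→25
Sum = 4+9+16+25 = 54.
EDD 69, FIFO 62, SPT 54 → minimum 54.

54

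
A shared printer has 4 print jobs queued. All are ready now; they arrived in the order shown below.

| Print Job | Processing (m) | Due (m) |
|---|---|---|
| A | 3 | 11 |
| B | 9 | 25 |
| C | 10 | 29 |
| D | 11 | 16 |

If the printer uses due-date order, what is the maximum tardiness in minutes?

EDD (increasing due date): A D B C.
A: 0→3, due 11, tardiness 0
D: 3→14, due 16, tardiness 0
B: 14→23, due 25, tardiness 0
C: 23→33, due 29, tardiness 4
Maximum = 4.

4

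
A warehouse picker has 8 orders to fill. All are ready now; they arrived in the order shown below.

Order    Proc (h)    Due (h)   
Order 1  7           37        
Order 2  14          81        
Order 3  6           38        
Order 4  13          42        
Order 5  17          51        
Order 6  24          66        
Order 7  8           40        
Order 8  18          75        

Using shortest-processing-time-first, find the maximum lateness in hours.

41

SPT (increasing processing time): Order 3 Order 1 Order 7 Order 4 Order 2 Order 5 Order 8 Order 6.
Order 3: 0→6, due 38, lateness -32
Order 1: 6→13, due 37, lateness -24
Order 7: 13→21, due 40, lateness -19
Order 4: 21→34, due 42, lateness -8
Order 2: 34→48, due 81, lateness -33
Order 5: 48→65, due 51, lateness 14
Order 8: 65→83, due 75, lateness 8
Order 6: 83→107, due 66, lateness 41
Maximum = 41.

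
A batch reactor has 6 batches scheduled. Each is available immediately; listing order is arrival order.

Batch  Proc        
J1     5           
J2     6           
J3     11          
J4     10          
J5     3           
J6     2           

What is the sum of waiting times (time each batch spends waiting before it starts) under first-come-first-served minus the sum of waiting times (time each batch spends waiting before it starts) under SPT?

46

FIFO (arrival order): J1 J2 J3 J4 J5 J6.
J1: waits 0, runs 0→5
J2: waits 5, runs 5→11
J3: waits 11, runs 11→22
J4: waits 22, runs 22→32
J5: waits 32, runs 32→35
J6: waits 35, runs 35→37
Sum = 0+5+11+22+32+35 = 105.
SPT (increasing processing time): J6 J5 J1 J2 J4 J3.
J6: waits 0, runs 0→2
J5: waits 2, runs 2→5
J1: waits 5, runs 5→10
J2: waits 10, runs 10→16
J4: waits 16, runs 16→26
J3: waits 26, runs 26→37
Sum = 0+2+5+10+16+26 = 59.
Difference = 105 − 59 = 46.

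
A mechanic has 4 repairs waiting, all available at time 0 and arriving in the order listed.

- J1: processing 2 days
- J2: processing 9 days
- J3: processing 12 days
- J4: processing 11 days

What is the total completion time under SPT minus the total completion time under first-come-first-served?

-1

SPT (increasing processing time): J1 J2 J4 J3.
J1: 0→2
J2: 2→11
J4: 11→22
J3: 22→34
Sum = 2+11+22+34 = 69.
FIFO (arrival order): J1 J2 J3 J4.
J1: 0→2
J2: 2→11
J3: 11→23
J4: 23→34
Sum = 2+11+23+34 = 70.
Difference = 69 − 70 = -1.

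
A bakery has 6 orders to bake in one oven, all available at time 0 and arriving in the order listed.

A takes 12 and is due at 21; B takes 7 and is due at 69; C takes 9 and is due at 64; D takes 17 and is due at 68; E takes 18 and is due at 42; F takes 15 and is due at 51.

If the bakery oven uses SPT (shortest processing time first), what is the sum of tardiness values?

43

SPT (increasing processing time): B C A F D E.
B: 0→7, due 69, tardiness 0
C: 7→16, due 64, tardiness 0
A: 16→28, due 21, tardiness 7
F: 28→43, due 51, tardiness 0
D: 43→60, due 68, tardiness 0
E: 60→78, due 42, tardiness 36
Sum = 0+0+7+0+0+36 = 43.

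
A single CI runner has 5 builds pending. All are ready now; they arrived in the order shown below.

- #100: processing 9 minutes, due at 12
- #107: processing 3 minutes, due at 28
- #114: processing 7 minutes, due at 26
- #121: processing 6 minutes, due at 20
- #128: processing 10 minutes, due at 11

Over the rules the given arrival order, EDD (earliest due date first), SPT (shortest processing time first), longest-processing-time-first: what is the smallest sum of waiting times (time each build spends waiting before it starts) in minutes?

53

FIFO (arrival order): #100 #107 #114 #121 #128.
#100: waits 0, runs 0→9
#107: waits 9, runs 9→12
#114: waits 12, runs 12→19
#121: waits 19, runs 19→25
#128: waits 25, runs 25→35
Sum = 0+9+12+19+25 = 65.
EDD (increasing due date): #128 #100 #121 #114 #107.
#128: waits 0, runs 0→10
#100: waits 10, runs 10→19
#121: waits 19, runs 19→25
#114: waits 25, runs 25→32
#107: waits 32, runs 32→35
Sum = 0+10+19+25+32 = 86.
SPT (increasing processing time): #107 #121 #114 #100 #128.
#107: waits 0, runs 0→3
#121: waits 3, runs 3→9
#114: waits 9, runs 9→16
#100: waits 16, runs 16→25
#128: waits 25, runs 25→35
Sum = 0+3+9+16+25 = 53.
LPT (decreasing processing time): #128 #100 #114 #121 #107.
#128: waits 0, runs 0→10
#100: waits 10, runs 10→19
#114: waits 19, runs 19→26
#121: waits 26, runs 26→32
#107: waits 32, runs 32→35
Sum = 0+10+19+26+32 = 87.
FIFO 65, EDD 86, SPT 53, LPT 87 → minimum 53.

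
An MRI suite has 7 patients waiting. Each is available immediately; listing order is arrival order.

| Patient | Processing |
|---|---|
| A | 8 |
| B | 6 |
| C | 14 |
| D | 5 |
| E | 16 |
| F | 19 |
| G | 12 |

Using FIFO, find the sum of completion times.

FIFO (arrival order): A B C D E F G.
A: 0→8
B: 8→14
C: 14→28
D: 28→33
E: 33→49
F: 49→68
G: 68→80
Sum = 8+14+28+33+49+68+80 = 280.

280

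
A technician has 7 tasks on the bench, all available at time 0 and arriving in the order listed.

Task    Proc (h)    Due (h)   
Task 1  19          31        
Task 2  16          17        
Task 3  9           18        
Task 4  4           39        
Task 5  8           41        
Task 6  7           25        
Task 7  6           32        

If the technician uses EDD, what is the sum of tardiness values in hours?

109

EDD (increasing due date): Task 2 Task 3 Task 6 Task 1 Task 7 Task 4 Task 5.
Task 2: 0→16, due 17, tardiness 0
Task 3: 16→25, due 18, tardiness 7
Task 6: 25→32, due 25, tardiness 7
Task 1: 32→51, due 31, tardiness 20
Task 7: 51→57, due 32, tardiness 25
Task 4: 57→61, due 39, tardiness 22
Task 5: 61→69, due 41, tardiness 28
Sum = 0+7+7+20+25+22+28 = 109.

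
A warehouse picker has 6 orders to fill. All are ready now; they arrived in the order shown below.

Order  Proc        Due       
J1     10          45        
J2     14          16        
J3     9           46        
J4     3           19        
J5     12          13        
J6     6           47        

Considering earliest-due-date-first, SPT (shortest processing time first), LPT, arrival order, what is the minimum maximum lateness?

10

EDD (increasing due date): J5 J2 J4 J1 J3 J6.
J5: 0→12, due 13, lateness -1
J2: 12→26, due 16, lateness 10
J4: 26→29, due 19, lateness 10
J1: 29→39, due 45, lateness -6
J3: 39→48, due 46, lateness 2
J6: 48→54, due 47, lateness 7
Maximum = 10.
SPT (increasing processing time): J4 J6 J3 J1 J5 J2.
J4: 0→3, due 19, lateness -16
J6: 3→9, due 47, lateness -38
J3: 9→18, due 46, lateness -28
J1: 18→28, due 45, lateness -17
J5: 28→40, due 13, lateness 27
J2: 40→54, due 16, lateness 38
Maximum = 38.
LPT (decreasing processing time): J2 J5 J1 J3 J6 J4.
J2: 0→14, due 16, lateness -2
J5: 14→26, due 13, lateness 13
J1: 26→36, due 45, lateness -9
J3: 36→45, due 46, lateness -1
J6: 45→51, due 47, lateness 4
J4: 51→54, due 19, lateness 35
Maximum = 35.
FIFO (arrival order): J1 J2 J3 J4 J5 J6.
J1: 0→10, due 45, lateness -35
J2: 10→24, due 16, lateness 8
J3: 24→33, due 46, lateness -13
J4: 33→36, due 19, lateness 17
J5: 36→48, due 13, lateness 35
J6: 48→54, due 47, lateness 7
Maximum = 35.
EDD 10, SPT 38, LPT 35, FIFO 35 → minimum 10.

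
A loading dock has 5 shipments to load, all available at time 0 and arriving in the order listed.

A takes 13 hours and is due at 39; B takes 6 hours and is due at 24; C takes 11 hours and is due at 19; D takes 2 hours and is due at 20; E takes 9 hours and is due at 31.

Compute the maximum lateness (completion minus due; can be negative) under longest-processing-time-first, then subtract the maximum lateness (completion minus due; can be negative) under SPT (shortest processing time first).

12

LPT (decreasing processing time): A C E B D.
A: 0→13, due 39, lateness -26
C: 13→24, due 19, lateness 5
E: 24→33, due 31, lateness 2
B: 33→39, due 24, lateness 15
D: 39→41, due 20, lateness 21
Maximum = 21.
SPT (increasing processing time): D B E C A.
D: 0→2, due 20, lateness -18
B: 2→8, due 24, lateness -16
E: 8→17, due 31, lateness -14
C: 17→28, due 19, lateness 9
A: 28→41, due 39, lateness 2
Maximum = 9.
Difference = 21 − 9 = 12.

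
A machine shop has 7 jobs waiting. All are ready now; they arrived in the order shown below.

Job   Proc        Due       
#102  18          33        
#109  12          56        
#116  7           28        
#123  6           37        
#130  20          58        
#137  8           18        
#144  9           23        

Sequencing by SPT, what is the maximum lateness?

27

SPT (increasing processing time): #123 #116 #137 #144 #109 #102 #130.
#123: 0→6, due 37, lateness -31
#116: 6→13, due 28, lateness -15
#137: 13→21, due 18, lateness 3
#144: 21→30, due 23, lateness 7
#109: 30→42, due 56, lateness -14
#102: 42→60, due 33, lateness 27
#130: 60→80, due 58, lateness 22
Maximum = 27.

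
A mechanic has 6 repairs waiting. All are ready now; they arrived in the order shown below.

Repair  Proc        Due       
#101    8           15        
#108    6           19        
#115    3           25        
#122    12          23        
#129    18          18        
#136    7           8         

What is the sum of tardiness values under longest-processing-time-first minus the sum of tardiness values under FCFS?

47

LPT (decreasing processing time): #129 #122 #101 #136 #108 #115.
#129: 0→18, due 18, tardiness 0
#122: 18→30, due 23, tardiness 7
#101: 30→38, due 15, tardiness 23
#136: 38→45, due 8, tardiness 37
#108: 45→51, due 19, tardiness 32
#115: 51→54, due 25, tardiness 29
Sum = 0+7+23+37+32+29 = 128.
FIFO (arrival order): #101 #108 #115 #122 #129 #136.
#101: 0→8, due 15, tardiness 0
#108: 8→14, due 19, tardiness 0
#115: 14→17, due 25, tardiness 0
#122: 17→29, due 23, tardiness 6
#129: 29→47, due 18, tardiness 29
#136: 47→54, due 8, tardiness 46
Sum = 0+0+0+6+29+46 = 81.
Difference = 128 − 81 = 47.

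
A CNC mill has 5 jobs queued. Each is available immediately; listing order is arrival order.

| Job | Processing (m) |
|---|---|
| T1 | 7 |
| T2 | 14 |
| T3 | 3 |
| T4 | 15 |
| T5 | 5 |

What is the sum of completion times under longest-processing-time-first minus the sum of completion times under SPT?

66

LPT (decreasing processing time): T4 T2 T1 T5 T3.
T4: 0→15
T2: 15→29
T1: 29→36
T5: 36→41
T3: 41→44
Sum = 15+29+36+41+44 = 165.
SPT (increasing processing time): T3 T5 T1 T2 T4.
T3: 0→3
T5: 3→8
T1: 8→15
T2: 15→29
T4: 29→44
Sum = 3+8+15+29+44 = 99.
Difference = 165 − 99 = 66.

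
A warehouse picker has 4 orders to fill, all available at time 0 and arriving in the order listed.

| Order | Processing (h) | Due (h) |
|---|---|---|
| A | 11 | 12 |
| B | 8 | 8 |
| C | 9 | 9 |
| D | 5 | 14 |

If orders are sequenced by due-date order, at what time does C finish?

EDD (increasing due date): B C A D.
B: 0→8
C: 8→17

17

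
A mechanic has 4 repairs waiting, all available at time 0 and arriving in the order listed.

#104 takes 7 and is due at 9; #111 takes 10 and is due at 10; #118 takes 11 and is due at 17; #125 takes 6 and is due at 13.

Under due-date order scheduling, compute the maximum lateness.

17

EDD (increasing due date): #104 #111 #125 #118.
#104: 0→7, due 9, lateness -2
#111: 7→17, due 10, lateness 7
#125: 17→23, due 13, lateness 10
#118: 23→34, due 17, lateness 17
Maximum = 17.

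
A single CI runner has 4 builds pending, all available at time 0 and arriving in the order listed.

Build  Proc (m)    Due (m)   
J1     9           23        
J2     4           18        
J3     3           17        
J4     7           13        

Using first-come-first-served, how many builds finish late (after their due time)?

1

FIFO (arrival order): J1 J2 J3 J4.
J1: 0→9, due 23, tardiness 0
J2: 9→13, due 18, tardiness 0
J3: 13→16, due 17, tardiness 0
J4: 16→23, due 13, tardiness 10
Late builds: 1.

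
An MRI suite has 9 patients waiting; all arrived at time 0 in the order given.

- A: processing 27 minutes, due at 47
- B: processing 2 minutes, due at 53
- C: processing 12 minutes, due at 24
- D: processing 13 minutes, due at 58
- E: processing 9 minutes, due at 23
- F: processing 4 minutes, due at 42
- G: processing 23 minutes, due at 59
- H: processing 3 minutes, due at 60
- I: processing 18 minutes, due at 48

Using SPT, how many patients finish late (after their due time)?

SPT (increasing processing time): B H F E C D I G A.
B: 0→2, due 53, tardiness 0
H: 2→5, due 60, tardiness 0
F: 5→9, due 42, tardiness 0
E: 9→18, due 23, tardiness 0
C: 18→30, due 24, tardiness 6
D: 30→43, due 58, tardiness 0
I: 43→61, due 48, tardiness 13
G: 61→84, due 59, tardiness 25
A: 84→111, due 47, tardiness 64
Late patients: 4.

4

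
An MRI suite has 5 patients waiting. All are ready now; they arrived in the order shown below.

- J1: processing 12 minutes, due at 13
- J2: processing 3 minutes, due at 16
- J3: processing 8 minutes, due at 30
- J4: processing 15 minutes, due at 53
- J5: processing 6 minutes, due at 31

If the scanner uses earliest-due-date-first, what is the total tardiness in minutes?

EDD (increasing due date): J1 J2 J3 J5 J4.
J1: 0→12, due 13, tardiness 0
J2: 12→15, due 16, tardiness 0
J3: 15→23, due 30, tardiness 0
J5: 23→29, due 31, tardiness 0
J4: 29→44, due 53, tardiness 0
Sum = 0+0+0+0+0 = 0.

0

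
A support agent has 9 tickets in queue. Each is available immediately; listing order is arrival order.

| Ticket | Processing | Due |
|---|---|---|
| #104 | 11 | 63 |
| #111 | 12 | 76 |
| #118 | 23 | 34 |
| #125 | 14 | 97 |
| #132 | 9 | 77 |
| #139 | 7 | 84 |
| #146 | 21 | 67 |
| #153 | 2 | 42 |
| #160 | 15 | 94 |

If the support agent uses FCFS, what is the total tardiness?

FIFO (arrival order): #104 #111 #118 #125 #132 #139 #146 #153 #160.
#104: 0→11, due 63, tardiness 0
#111: 11→23, due 76, tardiness 0
#118: 23→46, due 34, tardiness 12
#125: 46→60, due 97, tardiness 0
#132: 60→69, due 77, tardiness 0
#139: 69→76, due 84, tardiness 0
#146: 76→97, due 67, tardiness 30
#153: 97→99, due 42, tardiness 57
#160: 99→114, due 94, tardiness 20
Sum = 0+0+12+0+0+0+30+57+20 = 119.

119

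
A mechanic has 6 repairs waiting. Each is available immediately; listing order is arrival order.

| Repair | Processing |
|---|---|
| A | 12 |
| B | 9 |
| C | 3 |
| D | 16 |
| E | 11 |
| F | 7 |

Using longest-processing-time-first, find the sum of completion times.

244

LPT (decreasing processing time): D A E B F C.
D: 0→16
A: 16→28
E: 28→39
B: 39→48
F: 48→55
C: 55→58
Sum = 16+28+39+48+55+58 = 244.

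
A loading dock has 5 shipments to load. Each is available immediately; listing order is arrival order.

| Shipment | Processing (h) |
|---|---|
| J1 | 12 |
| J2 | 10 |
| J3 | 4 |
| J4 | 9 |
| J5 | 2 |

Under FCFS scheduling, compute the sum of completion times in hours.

132

FIFO (arrival order): J1 J2 J3 J4 J5.
J1: 0→12
J2: 12→22
J3: 22→26
J4: 26→35
J5: 35→37
Sum = 12+22+26+35+37 = 132.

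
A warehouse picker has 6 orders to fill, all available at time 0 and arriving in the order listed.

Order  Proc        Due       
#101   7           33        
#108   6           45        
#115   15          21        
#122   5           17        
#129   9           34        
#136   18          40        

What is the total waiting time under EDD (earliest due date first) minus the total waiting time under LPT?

EDD (increasing due date): #122 #115 #101 #129 #136 #108.
#122: waits 0, runs 0→5
#115: waits 5, runs 5→20
#101: waits 20, runs 20→27
#129: waits 27, runs 27→36
#136: waits 36, runs 36→54
#108: waits 54, runs 54→60
Sum = 0+5+20+27+36+54 = 142.
LPT (decreasing processing time): #136 #115 #129 #101 #108 #122.
#136: waits 0, runs 0→18
#115: waits 18, runs 18→33
#129: waits 33, runs 33→42
#101: waits 42, runs 42→49
#108: waits 49, runs 49→55
#122: waits 55, runs 55→60
Sum = 0+18+33+42+49+55 = 197.
Difference = 142 − 197 = -55.

-55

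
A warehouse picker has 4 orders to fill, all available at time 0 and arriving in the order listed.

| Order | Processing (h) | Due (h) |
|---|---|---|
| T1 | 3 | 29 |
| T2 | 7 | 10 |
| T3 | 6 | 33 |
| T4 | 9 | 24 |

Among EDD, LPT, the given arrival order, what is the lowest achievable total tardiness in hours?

0

EDD (increasing due date): T2 T4 T1 T3.
T2: 0→7, due 10, tardiness 0
T4: 7→16, due 24, tardiness 0
T1: 16→19, due 29, tardiness 0
T3: 19→25, due 33, tardiness 0
Sum = 0+0+0+0 = 0.
LPT (decreasing processing time): T4 T2 T3 T1.
T4: 0→9, due 24, tardiness 0
T2: 9→16, due 10, tardiness 6
T3: 16→22, due 33, tardiness 0
T1: 22→25, due 29, tardiness 0
Sum = 0+6+0+0 = 6.
FIFO (arrival order): T1 T2 T3 T4.
T1: 0→3, due 29, tardiness 0
T2: 3→10, due 10, tardiness 0
T3: 10→16, due 33, tardiness 0
T4: 16→25, due 24, tardiness 1
Sum = 0+0+0+1 = 1.
EDD 0, LPT 6, FIFO 1 → minimum 0.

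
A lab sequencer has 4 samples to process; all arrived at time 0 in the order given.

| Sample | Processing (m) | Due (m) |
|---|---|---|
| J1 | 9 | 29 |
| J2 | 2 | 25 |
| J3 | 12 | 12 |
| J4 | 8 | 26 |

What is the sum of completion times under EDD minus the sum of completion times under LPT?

EDD (increasing due date): J3 J2 J4 J1.
J3: 0→12
J2: 12→14
J4: 14→22
J1: 22→31
Sum = 12+14+22+31 = 79.
LPT (decreasing processing time): J3 J1 J4 J2.
J3: 0→12
J1: 12→21
J4: 21→29
J2: 29→31
Sum = 12+21+29+31 = 93.
Difference = 79 − 93 = -14.

-14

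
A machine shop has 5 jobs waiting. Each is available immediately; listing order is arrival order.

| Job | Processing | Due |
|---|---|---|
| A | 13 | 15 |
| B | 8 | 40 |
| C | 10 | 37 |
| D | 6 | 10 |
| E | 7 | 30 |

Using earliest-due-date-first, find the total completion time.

EDD (increasing due date): D A E C B.
D: 0→6
A: 6→19
E: 19→26
C: 26→36
B: 36→44
Sum = 6+19+26+36+44 = 131.

131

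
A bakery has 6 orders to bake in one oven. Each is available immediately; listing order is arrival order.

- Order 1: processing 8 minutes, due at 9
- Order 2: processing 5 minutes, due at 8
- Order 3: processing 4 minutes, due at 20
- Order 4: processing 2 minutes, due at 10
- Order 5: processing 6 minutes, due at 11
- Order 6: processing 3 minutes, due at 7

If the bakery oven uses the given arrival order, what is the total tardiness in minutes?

FIFO (arrival order): Order 1 Order 2 Order 3 Order 4 Order 5 Order 6.
Order 1: 0→8, due 9, tardiness 0
Order 2: 8→13, due 8, tardiness 5
Order 3: 13→17, due 20, tardiness 0
Order 4: 17→19, due 10, tardiness 9
Order 5: 19→25, due 11, tardiness 14
Order 6: 25→28, due 7, tardiness 21
Sum = 0+5+0+9+14+21 = 49.

49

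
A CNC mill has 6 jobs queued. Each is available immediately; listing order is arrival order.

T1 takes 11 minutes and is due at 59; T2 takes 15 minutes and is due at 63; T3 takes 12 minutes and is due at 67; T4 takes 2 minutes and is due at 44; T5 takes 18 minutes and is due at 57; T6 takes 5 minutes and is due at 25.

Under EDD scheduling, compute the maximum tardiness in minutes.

0

EDD (increasing due date): T6 T4 T5 T1 T2 T3.
T6: 0→5, due 25, tardiness 0
T4: 5→7, due 44, tardiness 0
T5: 7→25, due 57, tardiness 0
T1: 25→36, due 59, tardiness 0
T2: 36→51, due 63, tardiness 0
T3: 51→63, due 67, tardiness 0
Maximum = 0.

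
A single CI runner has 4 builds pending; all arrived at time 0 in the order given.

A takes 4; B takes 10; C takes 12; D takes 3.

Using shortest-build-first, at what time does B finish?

SPT (increasing processing time): D A B C.
D: 0→3
A: 3→7
B: 7→17

17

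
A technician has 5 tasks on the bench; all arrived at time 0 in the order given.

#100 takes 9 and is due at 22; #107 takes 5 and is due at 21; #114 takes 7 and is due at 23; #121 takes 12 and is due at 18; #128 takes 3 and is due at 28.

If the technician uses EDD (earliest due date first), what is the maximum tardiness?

EDD (increasing due date): #121 #107 #100 #114 #128.
#121: 0→12, due 18, tardiness 0
#107: 12→17, due 21, tardiness 0
#100: 17→26, due 22, tardiness 4
#114: 26→33, due 23, tardiness 10
#128: 33→36, due 28, tardiness 8
Maximum = 10.

10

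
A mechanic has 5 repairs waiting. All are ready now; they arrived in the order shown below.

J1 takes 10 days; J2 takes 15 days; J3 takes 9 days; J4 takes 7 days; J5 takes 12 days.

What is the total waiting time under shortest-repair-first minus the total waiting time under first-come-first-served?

-23

SPT (increasing processing time): J4 J3 J1 J5 J2.
J4: waits 0, runs 0→7
J3: waits 7, runs 7→16
J1: waits 16, runs 16→26
J5: waits 26, runs 26→38
J2: waits 38, runs 38→53
Sum = 0+7+16+26+38 = 87.
FIFO (arrival order): J1 J2 J3 J4 J5.
J1: waits 0, runs 0→10
J2: waits 10, runs 10→25
J3: waits 25, runs 25→34
J4: waits 34, runs 34→41
J5: waits 41, runs 41→53
Sum = 0+10+25+34+41 = 110.
Difference = 87 − 110 = -23.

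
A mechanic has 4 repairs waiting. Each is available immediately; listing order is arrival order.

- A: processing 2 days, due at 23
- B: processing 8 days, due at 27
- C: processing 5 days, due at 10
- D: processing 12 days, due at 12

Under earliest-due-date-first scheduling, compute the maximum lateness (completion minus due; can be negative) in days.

5

EDD (increasing due date): C D A B.
C: 0→5, due 10, lateness -5
D: 5→17, due 12, lateness 5
A: 17→19, due 23, lateness -4
B: 19→27, due 27, lateness 0
Maximum = 5.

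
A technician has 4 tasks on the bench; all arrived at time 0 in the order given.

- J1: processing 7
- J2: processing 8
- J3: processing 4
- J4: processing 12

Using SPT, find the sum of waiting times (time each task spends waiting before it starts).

34

SPT (increasing processing time): J3 J1 J2 J4.
J3: waits 0, runs 0→4
J1: waits 4, runs 4→11
J2: waits 11, runs 11→19
J4: waits 19, runs 19→31
Sum = 0+4+11+19 = 34.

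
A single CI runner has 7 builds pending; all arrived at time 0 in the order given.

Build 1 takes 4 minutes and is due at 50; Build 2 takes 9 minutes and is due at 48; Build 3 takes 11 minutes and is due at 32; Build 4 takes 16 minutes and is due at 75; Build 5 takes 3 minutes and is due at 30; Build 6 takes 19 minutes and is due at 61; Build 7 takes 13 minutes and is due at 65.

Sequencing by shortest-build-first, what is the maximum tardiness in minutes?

14

SPT (increasing processing time): Build 5 Build 1 Build 2 Build 3 Build 7 Build 4 Build 6.
Build 5: 0→3, due 30, tardiness 0
Build 1: 3→7, due 50, tardiness 0
Build 2: 7→16, due 48, tardiness 0
Build 3: 16→27, due 32, tardiness 0
Build 7: 27→40, due 65, tardiness 0
Build 4: 40→56, due 75, tardiness 0
Build 6: 56→75, due 61, tardiness 14
Maximum = 14.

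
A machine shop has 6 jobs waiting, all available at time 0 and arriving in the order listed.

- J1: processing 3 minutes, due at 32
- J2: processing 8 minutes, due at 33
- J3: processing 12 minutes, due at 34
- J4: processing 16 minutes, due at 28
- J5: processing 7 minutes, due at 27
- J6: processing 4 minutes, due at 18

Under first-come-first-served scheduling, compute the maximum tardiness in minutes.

32

FIFO (arrival order): J1 J2 J3 J4 J5 J6.
J1: 0→3, due 32, tardiness 0
J2: 3→11, due 33, tardiness 0
J3: 11→23, due 34, tardiness 0
J4: 23→39, due 28, tardiness 11
J5: 39→46, due 27, tardiness 19
J6: 46→50, due 18, tardiness 32
Maximum = 32.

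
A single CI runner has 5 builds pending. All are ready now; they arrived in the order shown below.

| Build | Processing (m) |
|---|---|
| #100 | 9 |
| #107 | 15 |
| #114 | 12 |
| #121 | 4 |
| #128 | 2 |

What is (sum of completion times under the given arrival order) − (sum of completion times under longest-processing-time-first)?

-9

FIFO (arrival order): #100 #107 #114 #121 #128.
#100: 0→9
#107: 9→24
#114: 24→36
#121: 36→40
#128: 40→42
Sum = 9+24+36+40+42 = 151.
LPT (decreasing processing time): #107 #114 #100 #121 #128.
#107: 0→15
#114: 15→27
#100: 27→36
#121: 36→40
#128: 40→42
Sum = 15+27+36+40+42 = 160.
Difference = 151 − 160 = -9.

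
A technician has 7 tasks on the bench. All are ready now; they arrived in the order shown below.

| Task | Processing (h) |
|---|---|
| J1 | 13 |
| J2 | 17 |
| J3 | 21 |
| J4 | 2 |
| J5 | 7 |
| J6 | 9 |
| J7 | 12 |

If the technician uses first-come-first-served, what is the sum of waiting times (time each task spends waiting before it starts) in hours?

276

FIFO (arrival order): J1 J2 J3 J4 J5 J6 J7.
J1: waits 0, runs 0→13
J2: waits 13, runs 13→30
J3: waits 30, runs 30→51
J4: waits 51, runs 51→53
J5: waits 53, runs 53→60
J6: waits 60, runs 60→69
J7: waits 69, runs 69→81
Sum = 0+13+30+51+53+60+69 = 276.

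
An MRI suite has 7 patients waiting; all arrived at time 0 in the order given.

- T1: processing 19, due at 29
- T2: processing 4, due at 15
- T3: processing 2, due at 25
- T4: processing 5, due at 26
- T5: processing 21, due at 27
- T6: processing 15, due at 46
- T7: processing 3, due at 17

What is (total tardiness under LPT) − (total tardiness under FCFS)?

89

LPT (decreasing processing time): T5 T1 T6 T4 T2 T7 T3.
T5: 0→21, due 27, tardiness 0
T1: 21→40, due 29, tardiness 11
T6: 40→55, due 46, tardiness 9
T4: 55→60, due 26, tardiness 34
T2: 60→64, due 15, tardiness 49
T7: 64→67, due 17, tardiness 50
T3: 67→69, due 25, tardiness 44
Sum = 0+11+9+34+49+50+44 = 197.
FIFO (arrival order): T1 T2 T3 T4 T5 T6 T7.
T1: 0→19, due 29, tardiness 0
T2: 19→23, due 15, tardiness 8
T3: 23→25, due 25, tardiness 0
T4: 25→30, due 26, tardiness 4
T5: 30→51, due 27, tardiness 24
T6: 51→66, due 46, tardiness 20
T7: 66→69, due 17, tardiness 52
Sum = 0+8+0+4+24+20+52 = 108.
Difference = 197 − 108 = 89.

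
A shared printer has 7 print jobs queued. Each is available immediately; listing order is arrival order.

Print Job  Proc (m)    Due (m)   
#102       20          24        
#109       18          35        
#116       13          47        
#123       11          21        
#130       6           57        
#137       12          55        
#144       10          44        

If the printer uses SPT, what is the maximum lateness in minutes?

SPT (increasing processing time): #130 #144 #123 #137 #116 #109 #102.
#130: 0→6, due 57, lateness -51
#144: 6→16, due 44, lateness -28
#123: 16→27, due 21, lateness 6
#137: 27→39, due 55, lateness -16
#116: 39→52, due 47, lateness 5
#109: 52→70, due 35, lateness 35
#102: 70→90, due 24, lateness 66
Maximum = 66.

66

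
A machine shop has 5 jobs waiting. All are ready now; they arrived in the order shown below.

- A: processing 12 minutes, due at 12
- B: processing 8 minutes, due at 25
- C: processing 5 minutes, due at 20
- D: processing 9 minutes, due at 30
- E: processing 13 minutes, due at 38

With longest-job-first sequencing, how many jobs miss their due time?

LPT (decreasing processing time): E A D B C.
E: 0→13, due 38, tardiness 0
A: 13→25, due 12, tardiness 13
D: 25→34, due 30, tardiness 4
B: 34→42, due 25, tardiness 17
C: 42→47, due 20, tardiness 27
Late jobs: 4.

4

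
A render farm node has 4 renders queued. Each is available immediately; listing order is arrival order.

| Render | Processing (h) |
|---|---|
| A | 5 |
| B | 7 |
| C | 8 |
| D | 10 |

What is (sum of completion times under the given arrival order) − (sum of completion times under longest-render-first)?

FIFO (arrival order): A B C D.
A: 0→5
B: 5→12
C: 12→20
D: 20→30
Sum = 5+12+20+30 = 67.
LPT (decreasing processing time): D C B A.
D: 0→10
C: 10→18
B: 18→25
A: 25→30
Sum = 10+18+25+30 = 83.
Difference = 67 − 83 = -16.

-16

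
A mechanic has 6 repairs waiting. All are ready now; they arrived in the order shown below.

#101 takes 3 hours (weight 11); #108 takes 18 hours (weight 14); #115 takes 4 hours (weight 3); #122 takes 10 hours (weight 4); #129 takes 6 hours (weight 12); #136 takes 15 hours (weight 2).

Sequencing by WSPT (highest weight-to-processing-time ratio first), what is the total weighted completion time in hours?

WSPT (decreasing weight/processing-time ratio): #101 #129 #108 #115 #122 #136.
#101: finishes 3, weight 11, w·C = 33
#129: finishes 9, weight 12, w·C = 108
#108: finishes 27, weight 14, w·C = 378
#115: finishes 31, weight 3, w·C = 93
#122: finishes 41, weight 4, w·C = 164
#136: finishes 56, weight 2, w·C = 112
Sum = 33+108+378+93+164+112 = 888.

888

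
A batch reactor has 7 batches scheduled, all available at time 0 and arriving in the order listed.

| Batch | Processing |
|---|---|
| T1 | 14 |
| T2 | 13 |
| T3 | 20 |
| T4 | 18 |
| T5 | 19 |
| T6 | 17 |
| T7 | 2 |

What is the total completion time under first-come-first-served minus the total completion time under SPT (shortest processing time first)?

99

FIFO (arrival order): T1 T2 T3 T4 T5 T6 T7.
T1: 0→14
T2: 14→27
T3: 27→47
T4: 47→65
T5: 65→84
T6: 84→101
T7: 101→103
Sum = 14+27+47+65+84+101+103 = 441.
SPT (increasing processing time): T7 T2 T1 T6 T4 T5 T3.
T7: 0→2
T2: 2→15
T1: 15→29
T6: 29→46
T4: 46→64
T5: 64→83
T3: 83→103
Sum = 2+15+29+46+64+83+103 = 342.
Difference = 441 − 342 = 99.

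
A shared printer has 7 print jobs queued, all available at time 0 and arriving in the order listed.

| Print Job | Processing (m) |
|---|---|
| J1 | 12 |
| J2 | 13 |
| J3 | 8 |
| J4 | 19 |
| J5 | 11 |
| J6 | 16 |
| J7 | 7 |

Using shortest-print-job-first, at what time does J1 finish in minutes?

SPT (increasing processing time): J7 J3 J5 J1 J2 J6 J4.
J7: 0→7
J3: 7→15
J5: 15→26
J1: 26→38

38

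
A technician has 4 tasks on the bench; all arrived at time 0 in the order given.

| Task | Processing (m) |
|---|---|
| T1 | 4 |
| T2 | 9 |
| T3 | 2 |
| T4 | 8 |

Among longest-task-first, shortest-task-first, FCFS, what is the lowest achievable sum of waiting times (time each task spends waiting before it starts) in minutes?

LPT (decreasing processing time): T2 T4 T1 T3.
T2: waits 0, runs 0→9
T4: waits 9, runs 9→17
T1: waits 17, runs 17→21
T3: waits 21, runs 21→23
Sum = 0+9+17+21 = 47.
SPT (increasing processing time): T3 T1 T4 T2.
T3: waits 0, runs 0→2
T1: waits 2, runs 2→6
T4: waits 6, runs 6→14
T2: waits 14, runs 14→23
Sum = 0+2+6+14 = 22.
FIFO (arrival order): T1 T2 T3 T4.
T1: waits 0, runs 0→4
T2: waits 4, runs 4→13
T3: waits 13, runs 13→15
T4: waits 15, runs 15→23
Sum = 0+4+13+15 = 32.
LPT 47, SPT 22, FIFO 32 → minimum 22.

22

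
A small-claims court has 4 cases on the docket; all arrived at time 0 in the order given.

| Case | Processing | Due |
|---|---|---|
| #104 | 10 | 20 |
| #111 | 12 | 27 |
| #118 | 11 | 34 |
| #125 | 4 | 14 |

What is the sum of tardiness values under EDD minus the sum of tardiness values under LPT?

EDD (increasing due date): #125 #104 #111 #118.
#125: 0→4, due 14, tardiness 0
#104: 4→14, due 20, tardiness 0
#111: 14→26, due 27, tardiness 0
#118: 26→37, due 34, tardiness 3
Sum = 0+0+0+3 = 3.
LPT (decreasing processing time): #111 #118 #104 #125.
#111: 0→12, due 27, tardiness 0
#118: 12→23, due 34, tardiness 0
#104: 23→33, due 20, tardiness 13
#125: 33→37, due 14, tardiness 23
Sum = 0+0+13+23 = 36.
Difference = 3 − 36 = -33.

-33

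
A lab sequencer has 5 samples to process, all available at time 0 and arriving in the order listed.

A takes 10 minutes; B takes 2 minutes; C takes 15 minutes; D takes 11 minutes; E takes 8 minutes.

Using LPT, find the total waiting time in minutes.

LPT (decreasing processing time): C D A E B.
C: waits 0, runs 0→15
D: waits 15, runs 15→26
A: waits 26, runs 26→36
E: waits 36, runs 36→44
B: waits 44, runs 44→46
Sum = 0+15+26+36+44 = 121.

121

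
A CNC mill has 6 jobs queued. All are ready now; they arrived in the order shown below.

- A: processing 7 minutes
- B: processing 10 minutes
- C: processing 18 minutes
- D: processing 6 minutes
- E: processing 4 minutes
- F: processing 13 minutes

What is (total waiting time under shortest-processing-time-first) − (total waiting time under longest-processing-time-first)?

-94

SPT (increasing processing time): E D A B F C.
E: waits 0, runs 0→4
D: waits 4, runs 4→10
A: waits 10, runs 10→17
B: waits 17, runs 17→27
F: waits 27, runs 27→40
C: waits 40, runs 40→58
Sum = 0+4+10+17+27+40 = 98.
LPT (decreasing processing time): C F B A D E.
C: waits 0, runs 0→18
F: waits 18, runs 18→31
B: waits 31, runs 31→41
A: waits 41, runs 41→48
D: waits 48, runs 48→54
E: waits 54, runs 54→58
Sum = 0+18+31+41+48+54 = 192.
Difference = 98 − 192 = -94.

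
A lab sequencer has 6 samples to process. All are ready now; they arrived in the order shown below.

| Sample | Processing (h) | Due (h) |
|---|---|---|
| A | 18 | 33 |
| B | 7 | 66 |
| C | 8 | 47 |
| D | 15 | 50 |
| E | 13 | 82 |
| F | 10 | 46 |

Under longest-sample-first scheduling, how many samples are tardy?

LPT (decreasing processing time): A D E F C B.
A: 0→18, due 33, tardiness 0
D: 18→33, due 50, tardiness 0
E: 33→46, due 82, tardiness 0
F: 46→56, due 46, tardiness 10
C: 56→64, due 47, tardiness 17
B: 64→71, due 66, tardiness 5
Late samples: 3.

3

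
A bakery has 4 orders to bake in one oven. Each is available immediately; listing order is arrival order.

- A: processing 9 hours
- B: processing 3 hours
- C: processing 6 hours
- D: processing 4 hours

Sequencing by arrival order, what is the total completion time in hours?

FIFO (arrival order): A B C D.
A: 0→9
B: 9→12
C: 12→18
D: 18→22
Sum = 9+12+18+22 = 61.

61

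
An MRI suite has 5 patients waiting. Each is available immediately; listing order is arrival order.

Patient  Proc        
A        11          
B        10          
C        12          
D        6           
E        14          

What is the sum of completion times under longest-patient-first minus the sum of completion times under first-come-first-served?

LPT (decreasing processing time): E C A B D.
E: 0→14
C: 14→26
A: 26→37
B: 37→47
D: 47→53
Sum = 14+26+37+47+53 = 177.
FIFO (arrival order): A B C D E.
A: 0→11
B: 11→21
C: 21→33
D: 33→39
E: 39→53
Sum = 11+21+33+39+53 = 157.
Difference = 177 − 157 = 20.

20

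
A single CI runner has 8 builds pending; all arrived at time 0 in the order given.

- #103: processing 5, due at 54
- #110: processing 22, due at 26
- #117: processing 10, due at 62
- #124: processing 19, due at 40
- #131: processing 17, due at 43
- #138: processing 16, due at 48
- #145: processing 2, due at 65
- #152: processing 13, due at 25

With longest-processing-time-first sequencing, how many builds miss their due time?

7

LPT (decreasing processing time): #110 #124 #131 #138 #152 #117 #103 #145.
#110: 0→22, due 26, tardiness 0
#124: 22→41, due 40, tardiness 1
#131: 41→58, due 43, tardiness 15
#138: 58→74, due 48, tardiness 26
#152: 74→87, due 25, tardiness 62
#117: 87→97, due 62, tardiness 35
#103: 97→102, due 54, tardiness 48
#145: 102→104, due 65, tardiness 39
Late builds: 7.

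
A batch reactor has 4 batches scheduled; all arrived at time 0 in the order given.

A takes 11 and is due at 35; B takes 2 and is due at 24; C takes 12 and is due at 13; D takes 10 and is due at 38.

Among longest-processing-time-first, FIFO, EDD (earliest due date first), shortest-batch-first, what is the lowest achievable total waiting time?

LPT (decreasing processing time): C A D B.
C: waits 0, runs 0→12
A: waits 12, runs 12→23
D: waits 23, runs 23→33
B: waits 33, runs 33→35
Sum = 0+12+23+33 = 68.
FIFO (arrival order): A B C D.
A: waits 0, runs 0→11
B: waits 11, runs 11→13
C: waits 13, runs 13→25
D: waits 25, runs 25→35
Sum = 0+11+13+25 = 49.
EDD (increasing due date): C B A D.
C: waits 0, runs 0→12
B: waits 12, runs 12→14
A: waits 14, runs 14→25
D: waits 25, runs 25→35
Sum = 0+12+14+25 = 51.
SPT (increasing processing time): B D A C.
B: waits 0, runs 0→2
D: waits 2, runs 2→12
A: waits 12, runs 12→23
C: waits 23, runs 23→35
Sum = 0+2+12+23 = 37.
LPT 68, FIFO 49, EDD 51, SPT 37 → minimum 37.

37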